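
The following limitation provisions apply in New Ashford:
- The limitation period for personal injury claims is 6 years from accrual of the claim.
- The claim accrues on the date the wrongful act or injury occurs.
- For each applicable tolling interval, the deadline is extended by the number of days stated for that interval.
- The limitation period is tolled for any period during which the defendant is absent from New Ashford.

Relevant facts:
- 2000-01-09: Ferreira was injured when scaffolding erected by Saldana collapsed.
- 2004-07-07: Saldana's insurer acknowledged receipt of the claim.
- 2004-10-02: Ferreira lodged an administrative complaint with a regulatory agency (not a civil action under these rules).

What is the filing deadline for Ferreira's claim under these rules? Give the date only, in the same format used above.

The limitation period began to run on 2000-01-09.
6 years from 2000-01-09 is 2006-01-09.
None of the other events listed affects the running of the period under the stated rules.

2006-01-09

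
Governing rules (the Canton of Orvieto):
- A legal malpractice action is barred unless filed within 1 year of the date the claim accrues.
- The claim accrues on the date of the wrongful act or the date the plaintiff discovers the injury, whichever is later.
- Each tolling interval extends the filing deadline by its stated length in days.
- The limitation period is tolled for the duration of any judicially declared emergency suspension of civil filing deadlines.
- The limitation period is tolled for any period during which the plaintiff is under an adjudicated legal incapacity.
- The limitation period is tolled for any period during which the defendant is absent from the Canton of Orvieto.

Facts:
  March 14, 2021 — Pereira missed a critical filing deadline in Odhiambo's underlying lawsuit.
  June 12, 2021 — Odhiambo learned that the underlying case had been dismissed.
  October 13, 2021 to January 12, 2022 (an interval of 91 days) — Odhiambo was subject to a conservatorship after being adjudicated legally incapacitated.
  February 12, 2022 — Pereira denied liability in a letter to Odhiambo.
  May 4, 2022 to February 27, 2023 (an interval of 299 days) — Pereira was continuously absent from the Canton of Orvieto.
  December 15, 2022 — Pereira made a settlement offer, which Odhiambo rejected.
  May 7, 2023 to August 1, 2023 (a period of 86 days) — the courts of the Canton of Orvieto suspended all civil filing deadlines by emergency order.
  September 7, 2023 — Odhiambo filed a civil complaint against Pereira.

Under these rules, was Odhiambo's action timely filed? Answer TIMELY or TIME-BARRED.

Because discovery on June 12, 2021 post-dates the March 14, 2021 act, accrual under the later-of rule falls on June 12, 2021.
Adding the 1 year base period to June 12, 2021 gives a deadline of June 12, 2022, before any tolling.
The period was tolled for 91 days by the plaintiff's legal incapacity (October 13, 2021 to January 12, 2022), pushing the deadline to September 11, 2022.
The defendant's absence from the jurisdiction from May 4, 2022 to February 27, 2023 tolled the period for 299 days, extending the deadline to July 7, 2023.
The emergency suspension of filing deadlines from May 7, 2023 to August 1, 2023 tolled the period for 86 days, extending the deadline to October 1, 2023.
The other events in the timeline have no effect on the limitation period under the stated rules.
Odhiambo filed on September 7, 2023, before the October 1, 2023 deadline, so the action is timely.

TIMELY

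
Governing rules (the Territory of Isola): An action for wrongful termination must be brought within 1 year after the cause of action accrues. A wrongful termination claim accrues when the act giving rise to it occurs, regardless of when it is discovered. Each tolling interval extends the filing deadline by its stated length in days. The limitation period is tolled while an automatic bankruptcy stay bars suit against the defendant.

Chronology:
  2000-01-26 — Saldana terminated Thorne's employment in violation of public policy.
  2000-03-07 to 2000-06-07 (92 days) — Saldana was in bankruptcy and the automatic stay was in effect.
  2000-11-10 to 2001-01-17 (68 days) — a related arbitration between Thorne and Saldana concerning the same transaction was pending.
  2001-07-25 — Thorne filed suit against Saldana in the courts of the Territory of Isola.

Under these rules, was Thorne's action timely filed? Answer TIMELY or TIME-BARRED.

TIME-BARRED

The cause of action accrued on 2000-01-26, the date of the act.
1 year from 2000-01-26 is 2001-01-26.
The period was tolled for 92 days by the automatic bankruptcy stay (2000-03-07 to 2000-06-07), pushing the deadline to 2001-04-28.
Although a pending arbitration ran from 2000-11-10 to 2001-01-17, the stated rules do not make that a tolling event, so it is disregarded.
Filing on 2001-07-25 missed the 2001-04-28 deadline — the action is time-barred.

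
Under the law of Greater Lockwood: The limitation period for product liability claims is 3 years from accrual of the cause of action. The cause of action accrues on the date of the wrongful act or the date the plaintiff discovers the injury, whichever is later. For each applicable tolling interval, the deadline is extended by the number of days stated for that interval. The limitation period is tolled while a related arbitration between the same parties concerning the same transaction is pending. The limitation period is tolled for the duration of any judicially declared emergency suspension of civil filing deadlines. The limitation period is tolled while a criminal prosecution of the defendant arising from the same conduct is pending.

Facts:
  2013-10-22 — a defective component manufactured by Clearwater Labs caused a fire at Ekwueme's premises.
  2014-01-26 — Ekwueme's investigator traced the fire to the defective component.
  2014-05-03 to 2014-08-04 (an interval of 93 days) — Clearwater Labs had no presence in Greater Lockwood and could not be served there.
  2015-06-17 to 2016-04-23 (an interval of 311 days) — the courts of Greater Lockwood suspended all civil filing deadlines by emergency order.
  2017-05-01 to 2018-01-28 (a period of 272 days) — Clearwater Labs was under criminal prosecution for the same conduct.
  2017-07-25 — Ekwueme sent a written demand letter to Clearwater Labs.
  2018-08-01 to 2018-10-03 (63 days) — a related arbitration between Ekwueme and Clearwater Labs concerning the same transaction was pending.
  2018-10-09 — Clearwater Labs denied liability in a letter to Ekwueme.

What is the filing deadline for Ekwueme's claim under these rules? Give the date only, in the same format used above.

Taking the later of the act (2013-10-22) and discovery (2014-01-26), the claim accrued on 2014-01-26.
3 years from 2014-01-26 is 2017-01-26.
Because the emergency suspension of filing deadlines ran from 2015-06-17 to 2016-04-23, the deadline is extended by 311 days to 2017-12-03.
The pending criminal prosecution from 2017-05-01 to 2018-01-28 tolled the period for 272 days, extending the deadline to 2018-09-01.
Because the pending related arbitration ran from 2018-08-01 to 2018-10-03, the deadline is extended by 63 days to 2018-11-03.
No stated provision tolls the period for the defendant's absence, so the interval from 2014-05-03 to 2014-08-04 has no effect on the deadline.
None of the other events listed affects the running of the period under the stated rules.

2018-11-03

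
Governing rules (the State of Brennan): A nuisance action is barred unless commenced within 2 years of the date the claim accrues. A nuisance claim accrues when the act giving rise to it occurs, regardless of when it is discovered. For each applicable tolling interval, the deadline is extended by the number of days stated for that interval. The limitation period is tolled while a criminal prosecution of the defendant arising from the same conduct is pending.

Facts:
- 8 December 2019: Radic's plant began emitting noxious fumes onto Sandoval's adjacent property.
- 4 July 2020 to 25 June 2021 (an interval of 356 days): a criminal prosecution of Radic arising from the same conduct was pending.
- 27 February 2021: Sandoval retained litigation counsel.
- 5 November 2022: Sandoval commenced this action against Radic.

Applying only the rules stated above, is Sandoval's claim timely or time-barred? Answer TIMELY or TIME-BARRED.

TIMELY

The claim accrued on 8 December 2019, the date of the act.
The untolled deadline — 2 years after 8 December 2019 — is 8 December 2021.
The period was tolled for 356 days by the pending criminal prosecution (4 July 2020 to 25 June 2021), pushing the deadline to 29 November 2022.
None of the other events listed affects the running of the period under the stated rules.
The 5 November 2022 filing precedes the 29 November 2022 deadline; the claim is timely.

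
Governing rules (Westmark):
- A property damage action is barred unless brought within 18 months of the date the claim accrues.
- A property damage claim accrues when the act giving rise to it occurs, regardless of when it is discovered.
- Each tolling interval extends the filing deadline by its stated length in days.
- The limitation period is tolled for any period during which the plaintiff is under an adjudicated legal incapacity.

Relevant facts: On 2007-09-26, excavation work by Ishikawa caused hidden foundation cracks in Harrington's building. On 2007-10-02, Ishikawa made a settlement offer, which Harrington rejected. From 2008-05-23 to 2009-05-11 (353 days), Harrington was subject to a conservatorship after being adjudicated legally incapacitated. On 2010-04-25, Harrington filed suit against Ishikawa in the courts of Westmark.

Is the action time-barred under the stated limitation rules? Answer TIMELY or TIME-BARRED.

TIME-BARRED

The claim accrued on 2007-09-26, the date of the act.
18 months from 2007-09-26 is 2009-03-26.
Because the plaintiff's legal incapacity ran from 2008-05-23 to 2009-05-11, the deadline is extended by 353 days to 2010-03-14.
None of the other events listed affects the running of the period under the stated rules.
Harrington filed on 2010-04-25, after the 2010-03-14 deadline, so the action is time-barred.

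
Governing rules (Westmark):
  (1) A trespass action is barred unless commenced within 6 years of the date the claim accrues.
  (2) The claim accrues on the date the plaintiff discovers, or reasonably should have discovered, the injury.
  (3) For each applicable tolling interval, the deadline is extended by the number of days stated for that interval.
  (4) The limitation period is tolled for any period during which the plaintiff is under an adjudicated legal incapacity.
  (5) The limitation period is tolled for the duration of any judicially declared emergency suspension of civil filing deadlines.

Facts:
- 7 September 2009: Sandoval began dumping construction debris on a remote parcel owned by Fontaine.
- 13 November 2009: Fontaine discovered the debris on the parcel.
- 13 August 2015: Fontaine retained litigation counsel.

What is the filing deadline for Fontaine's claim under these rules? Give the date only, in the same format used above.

Under the discovery rule, the claim accrued on 13 November 2009, when Fontaine discovered the injury — not on the 7 September 2009 date of the underlying act.
6 years from 13 November 2009 is 13 November 2015.
Nothing else in the chronology tolls or restarts the period.

13 November 2015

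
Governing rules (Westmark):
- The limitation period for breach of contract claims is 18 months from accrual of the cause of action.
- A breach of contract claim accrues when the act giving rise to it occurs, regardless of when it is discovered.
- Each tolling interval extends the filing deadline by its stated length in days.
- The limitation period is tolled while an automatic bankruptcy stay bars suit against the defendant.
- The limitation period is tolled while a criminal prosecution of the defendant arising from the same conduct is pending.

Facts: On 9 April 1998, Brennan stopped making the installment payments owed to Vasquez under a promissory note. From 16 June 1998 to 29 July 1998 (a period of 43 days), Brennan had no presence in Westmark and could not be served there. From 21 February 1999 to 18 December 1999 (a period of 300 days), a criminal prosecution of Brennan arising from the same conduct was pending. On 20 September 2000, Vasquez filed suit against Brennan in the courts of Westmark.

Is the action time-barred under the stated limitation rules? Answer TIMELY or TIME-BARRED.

The claim accrued on 9 April 1998, when the wrongful act occurred.
Adding the 18 months base period to 9 April 1998 gives a deadline of 9 October 1999, before any tolling.
Because the pending criminal prosecution ran from 21 February 1999 to 18 December 1999, the deadline is extended by 300 days to 4 August 2000.
The defendant's absence from the jurisdiction from 16 June 1998 to 29 July 1998 does not toll the period, because no stated rule makes the defendant's absence a tolling event.
Filing on 20 September 2000 missed the 4 August 2000 deadline — the action is time-barred.

TIME-BARRED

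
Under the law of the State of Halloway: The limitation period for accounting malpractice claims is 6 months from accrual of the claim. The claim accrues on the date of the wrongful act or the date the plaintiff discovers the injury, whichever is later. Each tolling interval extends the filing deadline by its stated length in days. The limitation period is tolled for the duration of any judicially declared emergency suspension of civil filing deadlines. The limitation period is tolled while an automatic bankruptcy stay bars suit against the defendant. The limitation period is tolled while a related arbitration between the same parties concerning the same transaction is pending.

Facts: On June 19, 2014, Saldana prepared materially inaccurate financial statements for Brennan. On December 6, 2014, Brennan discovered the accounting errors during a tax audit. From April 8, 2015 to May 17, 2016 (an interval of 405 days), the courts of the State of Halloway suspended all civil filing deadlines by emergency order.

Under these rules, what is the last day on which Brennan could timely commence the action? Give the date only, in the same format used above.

July 15, 2016

Because discovery on December 6, 2014 post-dates the June 19, 2014 act, accrual under the later-of rule falls on December 6, 2014.
Adding the 6 months base period to December 6, 2014 gives a deadline of June 6, 2015, before any tolling.
The emergency suspension of filing deadlines from April 8, 2015 to May 17, 2016 tolled the period for 405 days, extending the deadline to July 15, 2016.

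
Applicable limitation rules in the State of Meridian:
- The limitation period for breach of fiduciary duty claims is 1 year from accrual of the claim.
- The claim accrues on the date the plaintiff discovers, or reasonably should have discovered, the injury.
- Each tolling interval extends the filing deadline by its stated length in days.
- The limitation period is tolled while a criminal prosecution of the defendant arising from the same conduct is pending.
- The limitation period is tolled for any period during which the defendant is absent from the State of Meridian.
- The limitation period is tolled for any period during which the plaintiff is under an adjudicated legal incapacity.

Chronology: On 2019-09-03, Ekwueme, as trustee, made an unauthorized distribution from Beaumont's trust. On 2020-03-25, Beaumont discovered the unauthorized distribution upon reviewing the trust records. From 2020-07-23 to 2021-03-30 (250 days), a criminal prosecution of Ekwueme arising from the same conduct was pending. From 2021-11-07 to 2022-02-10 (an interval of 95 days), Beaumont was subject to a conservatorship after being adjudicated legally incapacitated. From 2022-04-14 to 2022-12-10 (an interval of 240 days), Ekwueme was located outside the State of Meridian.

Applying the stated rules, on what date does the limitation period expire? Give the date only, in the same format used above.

Under the discovery rule, the claim accrued on 2020-03-25, when Beaumont discovered the injury — not on the 2019-09-03 date of the underlying act.
The untolled deadline — 1 year after 2020-03-25 — is 2021-03-25.
The period was tolled for 250 days by the pending criminal prosecution (2020-07-23 to 2021-03-30), pushing the deadline to 2021-11-30.
The plaintiff's legal incapacity from 2021-11-07 to 2022-02-10 tolled the period for 95 days, extending the deadline to 2022-03-05.
The defendant's absence from the jurisdiction from 2022-04-14 to 2022-12-10 began after the period had already run on 2022-03-05, so it has no tolling effect.

2022-03-05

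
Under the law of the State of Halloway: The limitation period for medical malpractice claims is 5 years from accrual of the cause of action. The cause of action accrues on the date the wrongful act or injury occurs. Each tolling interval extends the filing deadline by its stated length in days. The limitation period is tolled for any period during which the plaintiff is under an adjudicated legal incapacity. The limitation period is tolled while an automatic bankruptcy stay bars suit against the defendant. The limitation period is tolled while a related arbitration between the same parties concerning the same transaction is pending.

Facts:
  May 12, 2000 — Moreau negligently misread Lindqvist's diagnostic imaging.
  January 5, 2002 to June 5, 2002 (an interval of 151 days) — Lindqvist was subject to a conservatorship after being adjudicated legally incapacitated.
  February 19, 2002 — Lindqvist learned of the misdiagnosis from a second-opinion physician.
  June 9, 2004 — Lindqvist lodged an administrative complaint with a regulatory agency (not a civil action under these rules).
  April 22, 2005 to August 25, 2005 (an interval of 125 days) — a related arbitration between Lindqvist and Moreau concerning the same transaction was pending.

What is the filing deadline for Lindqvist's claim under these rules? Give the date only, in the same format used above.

February 12, 2006

The claim accrued on May 12, 2000, when the wrongful act occurred; under the stated occurrence rule the February 19, 2002 discovery does not delay accrual.
The untolled deadline — 5 years after May 12, 2000 — is May 12, 2005.
The plaintiff's legal incapacity from January 5, 2002 to June 5, 2002 tolled the period for 151 days, extending the deadline to October 10, 2005.
The pending related arbitration from April 22, 2005 to August 25, 2005 tolled the period for 125 days, extending the deadline to February 12, 2006.
Nothing else in the chronology tolls or restarts the period.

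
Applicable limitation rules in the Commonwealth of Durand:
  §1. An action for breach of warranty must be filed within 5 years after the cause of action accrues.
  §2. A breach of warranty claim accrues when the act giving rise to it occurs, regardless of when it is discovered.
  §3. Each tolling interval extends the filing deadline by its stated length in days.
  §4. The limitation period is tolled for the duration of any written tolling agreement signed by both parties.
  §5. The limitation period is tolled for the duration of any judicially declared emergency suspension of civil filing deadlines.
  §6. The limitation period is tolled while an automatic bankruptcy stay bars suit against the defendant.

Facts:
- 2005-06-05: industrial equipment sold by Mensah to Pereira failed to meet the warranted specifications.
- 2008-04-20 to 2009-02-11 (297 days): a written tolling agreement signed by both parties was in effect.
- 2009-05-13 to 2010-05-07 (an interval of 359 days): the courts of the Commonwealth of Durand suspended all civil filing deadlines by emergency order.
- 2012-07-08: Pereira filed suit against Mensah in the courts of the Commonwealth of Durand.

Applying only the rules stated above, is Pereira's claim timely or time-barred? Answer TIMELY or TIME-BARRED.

TIME-BARRED

The cause of action accrued on 2005-06-05, the date of the act.
Adding the 5 years base period to 2005-06-05 gives a deadline of 2010-06-05, before any tolling.
The period was tolled for 297 days by the written tolling agreement (2008-04-20 to 2009-02-11), pushing the deadline to 2011-03-29.
Because the emergency suspension of filing deadlines ran from 2009-05-13 to 2010-05-07, the deadline is extended by 359 days to 2012-03-22.
Filing on 2012-07-08 missed the 2012-03-22 deadline — the action is time-barred.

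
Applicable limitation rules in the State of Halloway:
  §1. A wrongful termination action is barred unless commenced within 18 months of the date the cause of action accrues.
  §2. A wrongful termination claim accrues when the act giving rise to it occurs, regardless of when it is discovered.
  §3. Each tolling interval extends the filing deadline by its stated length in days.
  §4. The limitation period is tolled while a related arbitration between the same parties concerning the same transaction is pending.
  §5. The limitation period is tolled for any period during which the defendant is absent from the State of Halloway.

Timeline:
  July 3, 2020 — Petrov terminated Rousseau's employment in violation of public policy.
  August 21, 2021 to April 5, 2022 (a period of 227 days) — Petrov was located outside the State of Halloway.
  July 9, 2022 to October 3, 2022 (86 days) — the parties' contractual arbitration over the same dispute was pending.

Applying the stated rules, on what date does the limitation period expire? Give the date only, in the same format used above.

The limitation period began to run on July 3, 2020.
The untolled deadline — 18 months after July 3, 2020 — is January 3, 2022.
The period was tolled for 227 days by the defendant's absence from the jurisdiction (August 21, 2021 to April 5, 2022), pushing the deadline to August 18, 2022.
The pending related arbitration from July 9, 2022 to October 3, 2022 tolled the period for 86 days, extending the deadline to November 12, 2022.

November 12, 2022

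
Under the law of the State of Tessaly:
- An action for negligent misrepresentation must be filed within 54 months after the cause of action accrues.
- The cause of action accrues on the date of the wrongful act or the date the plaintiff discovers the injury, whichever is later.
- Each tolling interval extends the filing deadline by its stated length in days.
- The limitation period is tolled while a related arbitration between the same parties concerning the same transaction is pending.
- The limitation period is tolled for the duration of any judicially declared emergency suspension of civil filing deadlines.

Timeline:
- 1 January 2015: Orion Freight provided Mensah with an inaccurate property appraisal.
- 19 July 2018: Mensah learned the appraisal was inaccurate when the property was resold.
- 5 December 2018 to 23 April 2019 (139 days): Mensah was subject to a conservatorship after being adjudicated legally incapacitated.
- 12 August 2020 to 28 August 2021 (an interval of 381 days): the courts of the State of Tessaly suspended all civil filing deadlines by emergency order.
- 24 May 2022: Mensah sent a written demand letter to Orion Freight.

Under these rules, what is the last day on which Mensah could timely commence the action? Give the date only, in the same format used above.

Taking the later of the act (1 January 2015) and discovery (19 July 2018), the claim accrued on 19 July 2018.
54 months from 19 July 2018 is 19 January 2023.
The period was tolled for 381 days by the emergency suspension of filing deadlines (12 August 2020 to 28 August 2021), pushing the deadline to 4 February 2024.
The plaintiff's legal incapacity from 5 December 2018 to 23 April 2019 does not toll the period, because no stated rule makes the plaintiff's incapacity a tolling event.
The other events in the timeline have no effect on the limitation period under the stated rules.

4 February 2024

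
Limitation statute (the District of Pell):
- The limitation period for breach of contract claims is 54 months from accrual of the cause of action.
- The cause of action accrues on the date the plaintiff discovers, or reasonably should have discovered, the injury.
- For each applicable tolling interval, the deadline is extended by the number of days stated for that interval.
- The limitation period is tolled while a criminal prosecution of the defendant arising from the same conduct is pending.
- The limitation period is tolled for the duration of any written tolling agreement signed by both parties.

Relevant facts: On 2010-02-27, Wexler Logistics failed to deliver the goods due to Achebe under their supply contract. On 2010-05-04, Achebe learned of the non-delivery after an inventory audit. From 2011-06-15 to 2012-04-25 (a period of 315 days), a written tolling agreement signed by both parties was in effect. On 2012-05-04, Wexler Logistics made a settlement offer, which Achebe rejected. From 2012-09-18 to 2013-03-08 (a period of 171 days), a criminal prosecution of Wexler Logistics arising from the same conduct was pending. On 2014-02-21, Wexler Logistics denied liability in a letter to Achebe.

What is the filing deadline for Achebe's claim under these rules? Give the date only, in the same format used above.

Under the discovery rule, the claim accrued on 2010-05-04, when Achebe discovered the injury — not on the 2010-02-27 date of the underlying act.
Adding the 54 months base period to 2010-05-04 gives a deadline of 2014-11-04, before any tolling.
Because the written tolling agreement ran from 2011-06-15 to 2012-04-25, the deadline is extended by 315 days to 2015-09-15.
The pending criminal prosecution from 2012-09-18 to 2013-03-08 tolled the period for 171 days, extending the deadline to 2016-03-04.
None of the other events listed affects the running of the period under the stated rules.

2016-03-04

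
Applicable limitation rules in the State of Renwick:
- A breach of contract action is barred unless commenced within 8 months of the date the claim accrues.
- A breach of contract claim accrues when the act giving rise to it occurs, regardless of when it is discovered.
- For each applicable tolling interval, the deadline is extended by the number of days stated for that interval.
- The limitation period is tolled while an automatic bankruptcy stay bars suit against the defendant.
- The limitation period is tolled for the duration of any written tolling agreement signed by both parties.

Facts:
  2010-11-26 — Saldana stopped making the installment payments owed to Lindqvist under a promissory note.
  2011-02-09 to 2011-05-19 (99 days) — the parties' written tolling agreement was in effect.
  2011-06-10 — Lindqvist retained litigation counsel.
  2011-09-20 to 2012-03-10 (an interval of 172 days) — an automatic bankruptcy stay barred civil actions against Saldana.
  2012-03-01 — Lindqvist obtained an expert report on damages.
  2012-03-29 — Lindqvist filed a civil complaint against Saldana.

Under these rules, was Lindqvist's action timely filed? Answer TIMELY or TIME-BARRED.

The limitation period began to run on 2010-11-26.
8 months from 2010-11-26 is 2011-07-26.
The period was tolled for 99 days by the written tolling agreement (2011-02-09 to 2011-05-19), pushing the deadline to 2011-11-02.
The period was tolled for 172 days by the automatic bankruptcy stay (2011-09-20 to 2012-03-10), pushing the deadline to 2012-04-22.
None of the other events listed affects the running of the period under the stated rules.
The 2012-03-29 filing precedes the 2012-04-22 deadline; the claim is timely.

TIMELY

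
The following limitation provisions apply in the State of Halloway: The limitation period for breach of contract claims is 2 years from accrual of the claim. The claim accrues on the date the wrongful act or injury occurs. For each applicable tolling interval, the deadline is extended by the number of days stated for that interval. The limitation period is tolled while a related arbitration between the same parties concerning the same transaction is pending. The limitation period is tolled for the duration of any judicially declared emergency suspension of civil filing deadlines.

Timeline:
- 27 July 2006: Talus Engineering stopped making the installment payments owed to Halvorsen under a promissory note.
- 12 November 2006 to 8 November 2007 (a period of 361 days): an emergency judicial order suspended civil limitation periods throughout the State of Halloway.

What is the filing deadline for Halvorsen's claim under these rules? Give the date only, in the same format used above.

23 July 2009

The claim accrued on 27 July 2006, when the wrongful act occurred.
Adding the 2 years base period to 27 July 2006 gives a deadline of 27 July 2008, before any tolling.
The period was tolled for 361 days by the emergency suspension of filing deadlines (12 November 2006 to 8 November 2007), pushing the deadline to 23 July 2009.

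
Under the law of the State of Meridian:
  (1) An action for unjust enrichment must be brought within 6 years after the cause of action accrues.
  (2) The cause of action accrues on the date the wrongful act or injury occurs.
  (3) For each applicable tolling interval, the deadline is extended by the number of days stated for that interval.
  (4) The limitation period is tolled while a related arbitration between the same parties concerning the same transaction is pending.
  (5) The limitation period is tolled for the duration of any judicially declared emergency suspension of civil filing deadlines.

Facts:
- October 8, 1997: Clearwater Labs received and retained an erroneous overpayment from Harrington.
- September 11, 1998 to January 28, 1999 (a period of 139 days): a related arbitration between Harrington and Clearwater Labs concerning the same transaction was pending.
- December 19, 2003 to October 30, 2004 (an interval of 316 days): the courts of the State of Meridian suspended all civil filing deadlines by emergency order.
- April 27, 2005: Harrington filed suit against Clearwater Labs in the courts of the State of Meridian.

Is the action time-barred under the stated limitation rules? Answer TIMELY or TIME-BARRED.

TIME-BARRED

The claim accrued on October 8, 1997, when the wrongful act occurred.
6 years from October 8, 1997 is October 8, 2003.
Because the pending related arbitration ran from September 11, 1998 to January 28, 1999, the deadline is extended by 139 days to February 24, 2004.
The emergency suspension of filing deadlines from December 19, 2003 to October 30, 2004 tolled the period for 316 days, extending the deadline to January 5, 2005.
The April 27, 2005 filing falls after the January 5, 2005 deadline; the claim is time-barred.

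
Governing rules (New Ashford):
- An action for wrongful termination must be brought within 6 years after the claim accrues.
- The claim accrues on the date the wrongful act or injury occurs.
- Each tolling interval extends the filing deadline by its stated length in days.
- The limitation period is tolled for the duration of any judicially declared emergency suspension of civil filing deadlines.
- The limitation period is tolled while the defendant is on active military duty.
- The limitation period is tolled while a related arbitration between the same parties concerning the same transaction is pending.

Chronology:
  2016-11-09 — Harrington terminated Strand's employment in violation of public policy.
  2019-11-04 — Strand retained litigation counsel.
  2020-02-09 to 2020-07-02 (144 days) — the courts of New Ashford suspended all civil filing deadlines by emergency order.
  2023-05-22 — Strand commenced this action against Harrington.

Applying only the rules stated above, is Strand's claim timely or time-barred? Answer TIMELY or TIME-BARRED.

The claim accrued on 2016-11-09, when the wrongful act occurred.
Adding the 6 years base period to 2016-11-09 gives a deadline of 2022-11-09, before any tolling.
The emergency suspension of filing deadlines from 2020-02-09 to 2020-07-02 tolled the period for 144 days, extending the deadline to 2023-04-02.
The other events in the timeline have no effect on the limitation period under the stated rules.
Filing on 2023-05-22 missed the 2023-04-02 deadline — the action is time-barred.

TIME-BARRED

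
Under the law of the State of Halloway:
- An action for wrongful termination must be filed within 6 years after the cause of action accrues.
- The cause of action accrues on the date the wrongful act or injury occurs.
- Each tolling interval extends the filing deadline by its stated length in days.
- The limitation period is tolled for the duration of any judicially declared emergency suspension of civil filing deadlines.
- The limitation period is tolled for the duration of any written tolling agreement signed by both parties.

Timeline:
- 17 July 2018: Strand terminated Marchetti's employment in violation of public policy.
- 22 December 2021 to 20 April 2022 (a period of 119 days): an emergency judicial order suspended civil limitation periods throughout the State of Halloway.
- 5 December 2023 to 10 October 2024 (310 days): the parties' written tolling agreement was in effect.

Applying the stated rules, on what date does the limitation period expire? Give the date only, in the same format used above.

The limitation period began to run on 17 July 2018.
The untolled deadline — 6 years after 17 July 2018 — is 17 July 2024.
The emergency suspension of filing deadlines from 22 December 2021 to 20 April 2022 tolled the period for 119 days, extending the deadline to 13 November 2024.
The period was tolled for 310 days by the written tolling agreement (5 December 2023 to 10 October 2024), pushing the deadline to 19 September 2025.

19 September 2025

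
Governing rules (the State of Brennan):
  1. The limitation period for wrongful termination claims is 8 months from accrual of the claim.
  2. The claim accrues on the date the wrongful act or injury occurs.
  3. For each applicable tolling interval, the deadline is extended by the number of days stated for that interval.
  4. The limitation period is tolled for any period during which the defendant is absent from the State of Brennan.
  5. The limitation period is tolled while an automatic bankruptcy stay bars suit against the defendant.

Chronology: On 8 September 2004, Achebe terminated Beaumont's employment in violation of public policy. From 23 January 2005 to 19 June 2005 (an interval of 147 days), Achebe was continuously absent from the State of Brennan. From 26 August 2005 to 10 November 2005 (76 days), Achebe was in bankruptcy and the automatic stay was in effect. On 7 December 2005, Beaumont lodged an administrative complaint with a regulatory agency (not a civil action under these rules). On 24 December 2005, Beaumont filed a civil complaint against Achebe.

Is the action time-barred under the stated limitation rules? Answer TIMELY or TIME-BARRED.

TIME-BARRED

The claim accrued on 8 September 2004, the date of the act.
Adding the 8 months base period to 8 September 2004 gives a deadline of 8 May 2005, before any tolling.
The period was tolled for 147 days by the defendant's absence from the jurisdiction (23 January 2005 to 19 June 2005), pushing the deadline to 2 October 2005.
The period was tolled for 76 days by the automatic bankruptcy stay (26 August 2005 to 10 November 2005), pushing the deadline to 17 December 2005.
Nothing else in the chronology tolls or restarts the period.
The 24 December 2005 filing falls after the 17 December 2005 deadline; the claim is time-barred.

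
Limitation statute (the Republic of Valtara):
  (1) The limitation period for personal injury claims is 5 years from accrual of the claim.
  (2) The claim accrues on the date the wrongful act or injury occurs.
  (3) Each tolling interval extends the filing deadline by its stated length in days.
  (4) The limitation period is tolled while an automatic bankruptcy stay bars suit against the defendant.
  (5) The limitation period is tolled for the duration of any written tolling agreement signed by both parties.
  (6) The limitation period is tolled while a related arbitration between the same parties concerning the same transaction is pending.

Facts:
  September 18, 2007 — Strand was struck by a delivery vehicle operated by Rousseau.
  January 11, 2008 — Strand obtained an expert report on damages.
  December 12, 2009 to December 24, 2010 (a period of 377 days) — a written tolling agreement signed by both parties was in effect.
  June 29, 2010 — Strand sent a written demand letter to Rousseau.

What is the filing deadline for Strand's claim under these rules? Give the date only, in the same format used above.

September 30, 2013

The limitation period began to run on September 18, 2007.
5 years from September 18, 2007 is September 18, 2012.
Because the written tolling agreement ran from December 12, 2009 to December 24, 2010, the deadline is extended by 377 days to September 30, 2013.
Nothing else in the chronology tolls or restarts the period.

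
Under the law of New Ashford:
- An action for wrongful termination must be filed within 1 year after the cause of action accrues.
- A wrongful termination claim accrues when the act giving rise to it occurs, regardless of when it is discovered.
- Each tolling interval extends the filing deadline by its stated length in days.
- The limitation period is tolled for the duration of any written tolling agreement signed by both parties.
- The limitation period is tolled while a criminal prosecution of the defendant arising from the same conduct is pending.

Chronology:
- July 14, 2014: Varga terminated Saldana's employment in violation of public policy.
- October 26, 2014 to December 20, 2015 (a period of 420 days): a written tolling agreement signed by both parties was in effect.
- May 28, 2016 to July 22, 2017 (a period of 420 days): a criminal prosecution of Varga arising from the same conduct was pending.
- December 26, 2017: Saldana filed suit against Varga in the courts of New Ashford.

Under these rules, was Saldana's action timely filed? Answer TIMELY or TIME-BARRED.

The cause of action accrued on July 14, 2014, the date of the act.
Adding the 1 year base period to July 14, 2014 gives a deadline of July 14, 2015, before any tolling.
Because the written tolling agreement ran from October 26, 2014 to December 20, 2015, the deadline is extended by 420 days to September 6, 2016.
Because the pending criminal prosecution ran from May 28, 2016 to July 22, 2017, the deadline is extended by 420 days to October 31, 2017.
Saldana filed on December 26, 2017, after the October 31, 2017 deadline, so the action is time-barred.

TIME-BARRED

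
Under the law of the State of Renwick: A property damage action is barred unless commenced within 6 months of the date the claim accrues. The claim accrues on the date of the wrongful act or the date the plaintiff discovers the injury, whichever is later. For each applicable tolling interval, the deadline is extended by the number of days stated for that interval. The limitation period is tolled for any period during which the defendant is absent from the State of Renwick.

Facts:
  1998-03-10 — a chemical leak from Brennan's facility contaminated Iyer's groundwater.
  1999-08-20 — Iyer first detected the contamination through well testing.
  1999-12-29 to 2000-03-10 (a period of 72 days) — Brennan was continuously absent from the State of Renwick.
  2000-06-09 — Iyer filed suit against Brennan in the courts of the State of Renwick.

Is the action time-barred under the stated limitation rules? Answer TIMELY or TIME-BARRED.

TIME-BARRED

The claim accrued on 1999-08-20 — the later of the 1998-03-10 act and the 1999-08-20 discovery.
The untolled deadline — 6 months after 1999-08-20 — is 2000-02-20.
The defendant's absence from the jurisdiction from 1999-12-29 to 2000-03-10 tolled the period for 72 days, extending the deadline to 2000-05-02.
Iyer filed on 2000-06-09, after the 2000-05-02 deadline, so the action is time-barred.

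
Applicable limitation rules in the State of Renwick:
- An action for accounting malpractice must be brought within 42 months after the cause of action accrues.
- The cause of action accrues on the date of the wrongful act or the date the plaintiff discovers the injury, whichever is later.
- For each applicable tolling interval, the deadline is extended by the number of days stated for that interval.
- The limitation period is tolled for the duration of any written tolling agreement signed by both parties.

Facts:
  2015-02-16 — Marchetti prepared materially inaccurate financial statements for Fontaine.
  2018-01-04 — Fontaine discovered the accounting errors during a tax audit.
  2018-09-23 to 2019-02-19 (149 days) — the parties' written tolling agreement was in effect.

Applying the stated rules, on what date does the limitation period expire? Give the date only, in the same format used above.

Because discovery on 2018-01-04 post-dates the 2015-02-16 act, accrual under the later-of rule falls on 2018-01-04.
42 months from 2018-01-04 is 2021-07-04.
Because the written tolling agreement ran from 2018-09-23 to 2019-02-19, the deadline is extended by 149 days to 2021-11-30.

2021-11-30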